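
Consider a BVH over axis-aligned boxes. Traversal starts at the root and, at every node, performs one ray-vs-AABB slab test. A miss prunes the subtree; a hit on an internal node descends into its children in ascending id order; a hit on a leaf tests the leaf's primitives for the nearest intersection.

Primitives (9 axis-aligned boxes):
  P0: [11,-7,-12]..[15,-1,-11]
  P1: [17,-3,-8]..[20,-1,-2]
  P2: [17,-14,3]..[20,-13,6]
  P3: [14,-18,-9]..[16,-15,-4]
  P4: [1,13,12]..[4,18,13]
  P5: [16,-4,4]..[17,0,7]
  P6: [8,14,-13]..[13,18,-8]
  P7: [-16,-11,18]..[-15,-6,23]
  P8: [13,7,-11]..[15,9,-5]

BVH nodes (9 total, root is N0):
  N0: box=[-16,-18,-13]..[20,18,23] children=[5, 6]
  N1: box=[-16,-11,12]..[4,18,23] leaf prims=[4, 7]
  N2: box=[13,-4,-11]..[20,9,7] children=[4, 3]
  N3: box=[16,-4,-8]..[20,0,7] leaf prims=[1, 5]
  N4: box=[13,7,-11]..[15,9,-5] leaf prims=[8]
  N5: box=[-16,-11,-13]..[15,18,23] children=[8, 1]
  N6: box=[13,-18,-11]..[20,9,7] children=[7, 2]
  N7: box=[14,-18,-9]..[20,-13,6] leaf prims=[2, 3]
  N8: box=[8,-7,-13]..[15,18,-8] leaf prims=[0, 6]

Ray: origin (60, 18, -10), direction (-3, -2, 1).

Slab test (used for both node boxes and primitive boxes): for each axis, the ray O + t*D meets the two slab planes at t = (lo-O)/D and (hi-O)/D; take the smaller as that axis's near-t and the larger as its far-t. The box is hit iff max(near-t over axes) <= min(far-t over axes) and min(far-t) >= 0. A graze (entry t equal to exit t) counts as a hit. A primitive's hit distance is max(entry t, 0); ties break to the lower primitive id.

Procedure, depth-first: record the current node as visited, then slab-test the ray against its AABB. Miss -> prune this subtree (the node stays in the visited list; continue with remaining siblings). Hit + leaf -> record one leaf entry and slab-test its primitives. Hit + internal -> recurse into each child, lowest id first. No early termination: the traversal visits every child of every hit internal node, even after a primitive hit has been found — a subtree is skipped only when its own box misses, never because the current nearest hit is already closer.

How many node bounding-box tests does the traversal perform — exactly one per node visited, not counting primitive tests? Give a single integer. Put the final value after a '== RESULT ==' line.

Trace the traversal:
N0 x:[40/3,76/3] y:[0,18] z:[-3,33] -> hit [40/3,18], descend [5, 6]
  N5 x:[15,76/3] y:[0,29/2] z:[-3,33] -> miss, prune
  N6 x:[40/3,47/3] y:[9/2,18] z:[-1,17] -> hit [40/3,47/3], descend [2, 7]
    N2 x:[40/3,47/3] y:[9/2,11] z:[-1,17] -> miss, prune
    N7 x:[40/3,46/3] y:[31/2,18] z:[1,16] -> miss, prune

5 AABB tests over nodes [0, 5, 6, 2, 7]; 0 leaves entered; closest miss.

== RESULT ==
5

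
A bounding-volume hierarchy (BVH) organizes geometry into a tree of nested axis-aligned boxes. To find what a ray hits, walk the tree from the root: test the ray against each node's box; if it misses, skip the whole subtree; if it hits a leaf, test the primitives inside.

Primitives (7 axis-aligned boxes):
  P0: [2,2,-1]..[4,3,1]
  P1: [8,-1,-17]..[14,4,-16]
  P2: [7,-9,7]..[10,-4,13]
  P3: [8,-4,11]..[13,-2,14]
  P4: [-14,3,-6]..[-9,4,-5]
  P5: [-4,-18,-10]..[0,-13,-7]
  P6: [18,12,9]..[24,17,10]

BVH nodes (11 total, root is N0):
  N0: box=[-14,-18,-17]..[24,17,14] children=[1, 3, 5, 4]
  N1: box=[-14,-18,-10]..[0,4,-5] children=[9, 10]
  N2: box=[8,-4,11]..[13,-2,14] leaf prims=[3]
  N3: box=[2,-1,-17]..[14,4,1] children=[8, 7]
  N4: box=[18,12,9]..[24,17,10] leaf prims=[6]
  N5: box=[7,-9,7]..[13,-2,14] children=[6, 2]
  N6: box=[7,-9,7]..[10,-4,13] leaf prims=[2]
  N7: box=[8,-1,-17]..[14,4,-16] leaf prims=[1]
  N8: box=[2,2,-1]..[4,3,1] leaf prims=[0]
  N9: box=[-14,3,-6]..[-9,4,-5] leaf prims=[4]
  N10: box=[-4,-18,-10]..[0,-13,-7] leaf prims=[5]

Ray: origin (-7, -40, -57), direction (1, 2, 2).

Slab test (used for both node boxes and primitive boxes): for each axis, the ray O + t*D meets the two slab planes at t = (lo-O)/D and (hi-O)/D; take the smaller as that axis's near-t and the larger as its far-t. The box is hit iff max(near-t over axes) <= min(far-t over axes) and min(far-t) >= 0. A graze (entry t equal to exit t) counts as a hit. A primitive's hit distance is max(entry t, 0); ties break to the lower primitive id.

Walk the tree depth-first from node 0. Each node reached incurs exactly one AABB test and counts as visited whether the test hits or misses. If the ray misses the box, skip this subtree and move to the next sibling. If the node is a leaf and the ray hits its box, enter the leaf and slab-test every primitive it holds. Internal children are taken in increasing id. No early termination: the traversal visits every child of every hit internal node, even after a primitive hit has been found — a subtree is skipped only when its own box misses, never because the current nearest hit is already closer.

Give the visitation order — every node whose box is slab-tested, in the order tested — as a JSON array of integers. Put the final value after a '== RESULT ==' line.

Trace the traversal:
N0 x:[-7,31] y:[11,57/2] z:[20,71/2] -> hit [20,57/2], descend [1, 3, 4, 5]
  N1 x:[-7,7] y:[11,22] z:[47/2,26] -> miss, prune
  N3 x:[9,21] y:[39/2,22] z:[20,29] -> hit [20,21], descend [7, 8]
    N7 x:[15,21] y:[39/2,22] z:[20,41/2] -> hit [20,41/2] leaf, test {P1@t=20}
    N8 x:[9,11] y:[21,43/2] z:[28,29] -> miss, prune
  N4 x:[25,31] y:[26,57/2] z:[33,67/2] -> miss, prune
  N5 x:[14,20] y:[31/2,19] z:[32,71/2] -> miss, prune

Visited [0, 1, 3, 7, 8, 4, 5]. Tests: 7 box, 1 leaf. Nearest: P1.

== RESULT ==
[0, 1, 3, 7, 8, 4, 5]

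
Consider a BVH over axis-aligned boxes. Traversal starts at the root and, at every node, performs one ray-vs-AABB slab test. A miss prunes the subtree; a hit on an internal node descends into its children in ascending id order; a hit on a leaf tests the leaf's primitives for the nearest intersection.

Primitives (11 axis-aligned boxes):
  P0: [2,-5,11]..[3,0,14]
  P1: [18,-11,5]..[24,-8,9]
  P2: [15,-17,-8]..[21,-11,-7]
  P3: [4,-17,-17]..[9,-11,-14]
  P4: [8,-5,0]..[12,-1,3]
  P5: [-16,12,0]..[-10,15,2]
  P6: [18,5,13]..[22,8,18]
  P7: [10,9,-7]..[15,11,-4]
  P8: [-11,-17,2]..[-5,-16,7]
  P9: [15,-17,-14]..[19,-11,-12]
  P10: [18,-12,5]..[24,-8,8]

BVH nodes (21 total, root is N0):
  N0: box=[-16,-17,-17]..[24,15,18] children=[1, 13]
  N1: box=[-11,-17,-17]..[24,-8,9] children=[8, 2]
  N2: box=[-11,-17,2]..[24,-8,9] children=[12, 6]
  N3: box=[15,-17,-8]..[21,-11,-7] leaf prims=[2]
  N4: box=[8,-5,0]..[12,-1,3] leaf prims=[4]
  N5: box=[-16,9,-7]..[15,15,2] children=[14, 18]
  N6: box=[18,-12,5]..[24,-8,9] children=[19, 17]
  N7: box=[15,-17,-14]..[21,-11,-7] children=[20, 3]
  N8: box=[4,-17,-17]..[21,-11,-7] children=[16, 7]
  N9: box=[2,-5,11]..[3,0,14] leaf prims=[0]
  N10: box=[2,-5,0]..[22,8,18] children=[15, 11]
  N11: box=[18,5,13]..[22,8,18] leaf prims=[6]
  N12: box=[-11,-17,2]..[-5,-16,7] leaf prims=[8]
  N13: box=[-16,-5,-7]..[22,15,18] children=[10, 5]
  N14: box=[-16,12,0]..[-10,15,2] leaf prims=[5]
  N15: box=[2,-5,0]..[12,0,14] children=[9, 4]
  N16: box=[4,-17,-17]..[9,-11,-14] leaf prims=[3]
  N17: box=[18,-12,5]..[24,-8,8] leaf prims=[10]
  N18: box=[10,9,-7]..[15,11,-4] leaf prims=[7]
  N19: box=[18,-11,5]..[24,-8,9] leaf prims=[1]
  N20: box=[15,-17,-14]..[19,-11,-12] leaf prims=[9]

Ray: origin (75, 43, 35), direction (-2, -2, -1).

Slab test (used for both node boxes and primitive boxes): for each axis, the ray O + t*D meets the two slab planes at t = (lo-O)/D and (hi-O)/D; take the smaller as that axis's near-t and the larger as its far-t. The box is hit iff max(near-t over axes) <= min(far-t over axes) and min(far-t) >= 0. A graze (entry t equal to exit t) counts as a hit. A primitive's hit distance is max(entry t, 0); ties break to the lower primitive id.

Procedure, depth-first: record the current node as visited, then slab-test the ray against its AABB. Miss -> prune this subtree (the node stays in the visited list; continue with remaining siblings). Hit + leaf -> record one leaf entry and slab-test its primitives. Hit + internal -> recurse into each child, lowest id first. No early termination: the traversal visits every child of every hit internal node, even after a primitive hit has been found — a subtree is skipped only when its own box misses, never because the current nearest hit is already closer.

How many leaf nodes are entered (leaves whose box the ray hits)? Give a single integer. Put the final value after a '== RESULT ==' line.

Traverse from the root:
N0 x:[51/2,91/2] y:[14,30] z:[17,52] -> hit [51/2,30], descend [1, 13]
  N1 x:[51/2,43] y:[51/2,30] z:[26,52] -> hit [26,30], descend [2, 8]
    N2 x:[51/2,43] y:[51/2,30] z:[26,33] -> hit [26,30], descend [6, 12]
      N6 x:[51/2,57/2] y:[51/2,55/2] z:[26,30] -> hit [26,55/2], descend [17, 19]
        N17 x:[51/2,57/2] y:[51/2,55/2] z:[27,30] -> hit [27,55/2] leaf, test {P10@t=27}
        N19 x:[51/2,57/2] y:[51/2,27] z:[26,30] -> hit [26,27] leaf, test {P1@t=26}
      N12 x:[40,43] y:[59/2,30] z:[28,33] -> miss, prune
    N8 x:[27,71/2] y:[27,30] z:[42,52] -> miss, prune
  N13 x:[53/2,91/2] y:[14,24] z:[17,42] -> miss, prune

Visited [0, 1, 2, 6, 17, 19, 12, 8, 13]. Tests: 9 box, 2 leaf. Nearest: P1.

== RESULT ==
2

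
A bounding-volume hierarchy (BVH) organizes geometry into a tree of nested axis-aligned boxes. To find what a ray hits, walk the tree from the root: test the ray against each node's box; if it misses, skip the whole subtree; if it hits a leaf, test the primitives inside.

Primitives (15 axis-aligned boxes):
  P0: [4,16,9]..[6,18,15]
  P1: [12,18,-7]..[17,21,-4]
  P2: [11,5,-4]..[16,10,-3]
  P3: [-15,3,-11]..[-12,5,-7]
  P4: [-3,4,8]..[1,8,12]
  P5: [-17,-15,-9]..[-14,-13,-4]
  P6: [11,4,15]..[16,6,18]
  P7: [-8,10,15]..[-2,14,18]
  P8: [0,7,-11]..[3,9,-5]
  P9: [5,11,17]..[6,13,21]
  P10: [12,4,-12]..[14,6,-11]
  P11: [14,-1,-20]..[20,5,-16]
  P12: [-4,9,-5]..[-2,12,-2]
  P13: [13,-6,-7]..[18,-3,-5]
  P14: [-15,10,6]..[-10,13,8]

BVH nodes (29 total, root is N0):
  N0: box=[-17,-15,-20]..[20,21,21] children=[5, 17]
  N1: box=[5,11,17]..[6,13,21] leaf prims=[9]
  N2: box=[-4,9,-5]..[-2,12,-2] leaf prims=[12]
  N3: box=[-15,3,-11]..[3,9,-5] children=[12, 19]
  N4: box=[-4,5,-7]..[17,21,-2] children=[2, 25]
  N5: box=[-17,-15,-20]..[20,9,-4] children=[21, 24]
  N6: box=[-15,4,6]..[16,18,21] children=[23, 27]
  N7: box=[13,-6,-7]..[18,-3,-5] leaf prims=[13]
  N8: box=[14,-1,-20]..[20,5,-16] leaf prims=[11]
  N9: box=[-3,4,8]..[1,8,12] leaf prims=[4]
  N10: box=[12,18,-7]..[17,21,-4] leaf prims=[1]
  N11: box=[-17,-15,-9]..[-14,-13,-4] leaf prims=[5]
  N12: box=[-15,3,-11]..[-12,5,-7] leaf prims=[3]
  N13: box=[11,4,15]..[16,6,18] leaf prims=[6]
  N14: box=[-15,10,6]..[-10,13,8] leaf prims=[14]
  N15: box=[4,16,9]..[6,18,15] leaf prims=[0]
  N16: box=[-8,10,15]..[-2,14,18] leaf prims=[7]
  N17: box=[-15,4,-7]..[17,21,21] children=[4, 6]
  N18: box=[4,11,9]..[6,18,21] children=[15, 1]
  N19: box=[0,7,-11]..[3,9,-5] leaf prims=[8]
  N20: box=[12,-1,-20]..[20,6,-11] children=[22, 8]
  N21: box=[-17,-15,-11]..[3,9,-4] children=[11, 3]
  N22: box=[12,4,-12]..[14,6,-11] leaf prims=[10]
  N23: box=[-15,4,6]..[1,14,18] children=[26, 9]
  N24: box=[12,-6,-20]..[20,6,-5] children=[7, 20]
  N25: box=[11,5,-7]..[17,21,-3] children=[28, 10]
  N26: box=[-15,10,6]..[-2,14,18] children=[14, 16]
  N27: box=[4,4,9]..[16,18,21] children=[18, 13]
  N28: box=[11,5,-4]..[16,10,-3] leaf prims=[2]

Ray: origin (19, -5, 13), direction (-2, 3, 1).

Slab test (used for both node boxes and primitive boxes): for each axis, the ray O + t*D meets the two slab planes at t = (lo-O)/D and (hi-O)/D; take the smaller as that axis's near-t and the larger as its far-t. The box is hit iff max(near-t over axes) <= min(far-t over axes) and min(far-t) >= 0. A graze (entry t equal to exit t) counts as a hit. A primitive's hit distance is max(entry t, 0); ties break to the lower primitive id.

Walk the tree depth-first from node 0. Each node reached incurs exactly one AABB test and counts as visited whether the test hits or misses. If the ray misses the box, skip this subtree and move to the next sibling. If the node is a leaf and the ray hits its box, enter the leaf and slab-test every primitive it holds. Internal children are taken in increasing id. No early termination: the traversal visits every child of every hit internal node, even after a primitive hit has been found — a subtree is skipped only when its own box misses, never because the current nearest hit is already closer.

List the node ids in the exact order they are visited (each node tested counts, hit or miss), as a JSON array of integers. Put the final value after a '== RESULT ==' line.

Trace the traversal:
N0 x:[-1/2,18] y:[-10/3,26/3] z:[-33,8] -> hit [-1/2,8], descend [5, 17]
  N5 x:[-1/2,18] y:[-10/3,14/3] z:[-33,-17] -> miss, prune
  N17 x:[1,17] y:[3,26/3] z:[-20,8] -> hit [3,8], descend [4, 6]
    N4 x:[1,23/2] y:[10/3,26/3] z:[-20,-15] -> miss, prune
    N6 x:[3/2,17] y:[3,23/3] z:[-7,8] -> hit [3,23/3], descend [23, 27]
      N23 x:[9,17] y:[3,19/3] z:[-7,5] -> miss, prune
      N27 x:[3/2,15/2] y:[3,23/3] z:[-4,8] -> hit [3,15/2], descend [13, 18]
        N13 x:[3/2,4] y:[3,11/3] z:[2,5] -> hit [3,11/3] leaf, test {P6@t=3}
        N18 x:[13/2,15/2] y:[16/3,23/3] z:[-4,8] -> hit [13/2,15/2], descend [1, 15]
          N1 x:[13/2,7] y:[16/3,6] z:[4,8] -> miss, prune
          N15 x:[13/2,15/2] y:[7,23/3] z:[-4,2] -> miss, prune

Visited [0, 5, 17, 4, 6, 23, 27, 13, 18, 1, 15]. Tests: 11 box, 1 leaf. Nearest: P6.

== RESULT ==
[0, 5, 17, 4, 6, 23, 27, 13, 18, 1, 15]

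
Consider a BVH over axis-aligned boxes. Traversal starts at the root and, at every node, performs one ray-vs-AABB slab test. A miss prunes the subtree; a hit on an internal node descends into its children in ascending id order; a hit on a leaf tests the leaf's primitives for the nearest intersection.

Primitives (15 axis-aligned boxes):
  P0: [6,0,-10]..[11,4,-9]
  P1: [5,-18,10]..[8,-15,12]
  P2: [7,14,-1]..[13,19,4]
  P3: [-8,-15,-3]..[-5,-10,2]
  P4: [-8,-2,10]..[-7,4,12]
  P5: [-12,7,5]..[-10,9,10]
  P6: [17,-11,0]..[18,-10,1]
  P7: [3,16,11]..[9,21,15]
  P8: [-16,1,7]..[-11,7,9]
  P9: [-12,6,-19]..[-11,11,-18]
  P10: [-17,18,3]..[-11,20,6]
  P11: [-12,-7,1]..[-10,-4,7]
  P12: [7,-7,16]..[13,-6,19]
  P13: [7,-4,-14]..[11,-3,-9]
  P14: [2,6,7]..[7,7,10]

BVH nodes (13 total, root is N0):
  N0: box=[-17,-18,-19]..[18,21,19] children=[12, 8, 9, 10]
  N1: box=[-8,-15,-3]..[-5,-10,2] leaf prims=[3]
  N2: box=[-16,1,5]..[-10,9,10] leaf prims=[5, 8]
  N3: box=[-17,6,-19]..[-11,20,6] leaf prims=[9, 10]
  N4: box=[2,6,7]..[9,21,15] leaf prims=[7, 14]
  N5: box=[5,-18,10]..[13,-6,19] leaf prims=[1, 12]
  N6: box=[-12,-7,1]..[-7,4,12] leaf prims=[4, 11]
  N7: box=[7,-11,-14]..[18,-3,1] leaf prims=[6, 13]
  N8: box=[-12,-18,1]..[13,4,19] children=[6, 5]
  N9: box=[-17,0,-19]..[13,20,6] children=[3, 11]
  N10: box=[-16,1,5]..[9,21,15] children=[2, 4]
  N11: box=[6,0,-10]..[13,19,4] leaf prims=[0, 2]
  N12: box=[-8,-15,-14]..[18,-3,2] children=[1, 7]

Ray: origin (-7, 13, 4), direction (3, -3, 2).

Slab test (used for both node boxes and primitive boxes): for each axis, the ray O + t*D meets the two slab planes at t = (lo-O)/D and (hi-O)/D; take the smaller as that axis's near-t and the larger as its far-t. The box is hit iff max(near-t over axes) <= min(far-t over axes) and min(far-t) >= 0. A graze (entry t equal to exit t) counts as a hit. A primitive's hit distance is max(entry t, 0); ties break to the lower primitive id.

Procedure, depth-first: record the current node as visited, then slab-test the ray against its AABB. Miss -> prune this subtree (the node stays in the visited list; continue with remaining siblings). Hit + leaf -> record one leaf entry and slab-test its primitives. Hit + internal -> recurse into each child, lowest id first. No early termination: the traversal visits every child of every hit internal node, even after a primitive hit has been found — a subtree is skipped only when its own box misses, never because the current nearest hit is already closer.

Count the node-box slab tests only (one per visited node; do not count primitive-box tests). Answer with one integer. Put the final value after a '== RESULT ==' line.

Trace the traversal:
N0 x:[-10/3,25/3] y:[-8/3,31/3] z:[-23/2,15/2] -> hit [-8/3,15/2], descend [8, 9, 10, 12]
  N8 x:[-5/3,20/3] y:[3,31/3] z:[-3/2,15/2] -> hit [3,20/3], descend [5, 6]
    N5 x:[4,20/3] y:[19/3,31/3] z:[3,15/2] -> hit [19/3,20/3] leaf, test {P1(miss), P12@t=19/3}
    N6 x:[-5/3,0] y:[3,20/3] z:[-3/2,4] -> miss, prune
  N9 x:[-10/3,20/3] y:[-7/3,13/3] z:[-23/2,1] -> hit [-7/3,1], descend [3, 11]
    N3 x:[-10/3,-4/3] y:[-7/3,7/3] z:[-23/2,1] -> miss, prune
    N11 x:[13/3,20/3] y:[-2,13/3] z:[-7,0] -> miss, prune
  N10 x:[-3,16/3] y:[-8/3,4] z:[1/2,11/2] -> hit [1/2,4], descend [2, 4]
    N2 x:[-3,-1] y:[4/3,4] z:[1/2,3] -> miss, prune
    N4 x:[3,16/3] y:[-8/3,7/3] z:[3/2,11/2] -> miss, prune
  N12 x:[-1/3,25/3] y:[16/3,28/3] z:[-9,-1] -> miss, prune

11 AABB tests over nodes [0, 8, 5, 6, 9, 3, 11, 10, 2, 4, 12]; 1 leaf entered; closest P12.

== RESULT ==
11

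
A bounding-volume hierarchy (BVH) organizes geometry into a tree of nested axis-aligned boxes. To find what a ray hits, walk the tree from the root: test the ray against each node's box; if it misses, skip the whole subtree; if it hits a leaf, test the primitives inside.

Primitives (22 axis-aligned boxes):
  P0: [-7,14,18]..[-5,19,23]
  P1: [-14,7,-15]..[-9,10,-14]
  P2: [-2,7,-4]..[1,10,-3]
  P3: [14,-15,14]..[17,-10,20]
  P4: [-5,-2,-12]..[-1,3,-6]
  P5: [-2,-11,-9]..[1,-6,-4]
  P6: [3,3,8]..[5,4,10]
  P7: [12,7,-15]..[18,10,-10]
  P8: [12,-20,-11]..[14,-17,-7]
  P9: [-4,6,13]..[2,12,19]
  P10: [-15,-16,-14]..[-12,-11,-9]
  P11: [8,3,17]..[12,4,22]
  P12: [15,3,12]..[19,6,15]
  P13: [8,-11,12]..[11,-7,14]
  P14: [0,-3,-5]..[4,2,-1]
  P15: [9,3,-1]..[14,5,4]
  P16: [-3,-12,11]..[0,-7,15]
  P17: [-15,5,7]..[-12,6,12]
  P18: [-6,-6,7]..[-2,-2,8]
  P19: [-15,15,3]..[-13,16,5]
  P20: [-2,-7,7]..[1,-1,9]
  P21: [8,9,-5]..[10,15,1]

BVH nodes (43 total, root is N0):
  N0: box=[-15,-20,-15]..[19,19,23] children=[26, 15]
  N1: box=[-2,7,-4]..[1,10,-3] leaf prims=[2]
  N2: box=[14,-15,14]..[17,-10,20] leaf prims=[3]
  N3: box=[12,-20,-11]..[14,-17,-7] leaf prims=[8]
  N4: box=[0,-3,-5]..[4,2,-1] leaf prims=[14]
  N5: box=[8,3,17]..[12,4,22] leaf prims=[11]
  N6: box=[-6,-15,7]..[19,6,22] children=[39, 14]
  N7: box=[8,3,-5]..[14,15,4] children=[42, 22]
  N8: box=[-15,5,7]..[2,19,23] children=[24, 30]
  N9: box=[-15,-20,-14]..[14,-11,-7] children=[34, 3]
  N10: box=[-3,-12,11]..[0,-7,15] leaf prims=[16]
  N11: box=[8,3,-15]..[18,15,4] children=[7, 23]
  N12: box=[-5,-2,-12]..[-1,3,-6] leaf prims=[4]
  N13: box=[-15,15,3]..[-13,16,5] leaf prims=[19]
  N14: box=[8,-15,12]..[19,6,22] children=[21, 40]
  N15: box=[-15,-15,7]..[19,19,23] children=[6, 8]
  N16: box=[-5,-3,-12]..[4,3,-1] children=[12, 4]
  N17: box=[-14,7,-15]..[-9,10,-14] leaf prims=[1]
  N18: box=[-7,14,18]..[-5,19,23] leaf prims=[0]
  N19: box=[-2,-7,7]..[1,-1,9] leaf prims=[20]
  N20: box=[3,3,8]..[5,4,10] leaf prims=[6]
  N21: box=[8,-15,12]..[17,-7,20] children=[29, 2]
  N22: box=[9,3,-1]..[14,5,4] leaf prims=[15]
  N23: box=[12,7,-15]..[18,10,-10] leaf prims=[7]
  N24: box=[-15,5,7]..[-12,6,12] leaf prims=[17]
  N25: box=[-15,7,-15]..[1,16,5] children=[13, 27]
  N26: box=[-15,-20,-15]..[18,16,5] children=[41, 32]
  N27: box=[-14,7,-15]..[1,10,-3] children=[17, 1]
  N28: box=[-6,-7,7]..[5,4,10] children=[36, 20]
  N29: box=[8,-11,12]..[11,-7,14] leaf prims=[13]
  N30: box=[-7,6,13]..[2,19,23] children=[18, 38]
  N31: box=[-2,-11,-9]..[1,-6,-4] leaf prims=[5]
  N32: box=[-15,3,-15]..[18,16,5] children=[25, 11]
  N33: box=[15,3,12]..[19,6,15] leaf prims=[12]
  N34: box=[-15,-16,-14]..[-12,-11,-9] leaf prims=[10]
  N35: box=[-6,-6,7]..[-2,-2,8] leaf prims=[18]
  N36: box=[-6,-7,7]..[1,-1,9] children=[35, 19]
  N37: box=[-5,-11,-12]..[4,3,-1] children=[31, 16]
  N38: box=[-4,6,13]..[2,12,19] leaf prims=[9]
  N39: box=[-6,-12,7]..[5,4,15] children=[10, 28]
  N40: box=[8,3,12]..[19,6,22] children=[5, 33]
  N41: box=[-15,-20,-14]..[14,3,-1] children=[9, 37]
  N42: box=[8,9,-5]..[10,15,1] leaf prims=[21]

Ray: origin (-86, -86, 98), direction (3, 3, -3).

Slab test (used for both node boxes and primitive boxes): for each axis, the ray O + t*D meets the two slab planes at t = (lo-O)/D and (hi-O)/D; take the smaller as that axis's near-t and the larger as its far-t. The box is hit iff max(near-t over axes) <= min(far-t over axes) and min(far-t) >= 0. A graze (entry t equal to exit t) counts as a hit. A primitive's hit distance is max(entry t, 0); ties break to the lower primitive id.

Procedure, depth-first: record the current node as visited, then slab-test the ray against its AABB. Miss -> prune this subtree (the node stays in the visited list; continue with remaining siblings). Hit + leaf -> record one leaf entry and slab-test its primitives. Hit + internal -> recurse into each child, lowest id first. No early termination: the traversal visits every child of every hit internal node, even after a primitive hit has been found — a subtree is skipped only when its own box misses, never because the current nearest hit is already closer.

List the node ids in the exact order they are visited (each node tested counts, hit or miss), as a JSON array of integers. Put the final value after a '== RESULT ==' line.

Trace the traversal:
N0 x:[71/3,35] y:[22,35] z:[25,113/3] -> hit [25,35], descend [15, 26]
  N15 x:[71/3,35] y:[71/3,35] z:[25,91/3] -> hit [25,91/3], descend [6, 8]
    N6 x:[80/3,35] y:[71/3,92/3] z:[76/3,91/3] -> hit [80/3,91/3], descend [14, 39]
      N14 x:[94/3,35] y:[71/3,92/3] z:[76/3,86/3] -> miss, prune
      N39 x:[80/3,91/3] y:[74/3,30] z:[83/3,91/3] -> hit [83/3,30], descend [10, 28]
        N10 x:[83/3,86/3] y:[74/3,79/3] z:[83/3,29] -> miss, prune
        N28 x:[80/3,91/3] y:[79/3,30] z:[88/3,91/3] -> hit [88/3,30], descend [20, 36]
          N20 x:[89/3,91/3] y:[89/3,30] z:[88/3,30] -> hit [89/3,30] leaf, test {P6@t=89/3}
          N36 x:[80/3,29] y:[79/3,85/3] z:[89/3,91/3] -> miss, prune
    N8 x:[71/3,88/3] y:[91/3,35] z:[25,91/3] -> miss, prune
  N26 x:[71/3,104/3] y:[22,34] z:[31,113/3] -> hit [31,34], descend [32, 41]
    N32 x:[71/3,104/3] y:[89/3,34] z:[31,113/3] -> hit [31,34], descend [11, 25]
      N11 x:[94/3,104/3] y:[89/3,101/3] z:[94/3,113/3] -> hit [94/3,101/3], descend [7, 23]
        N7 x:[94/3,100/3] y:[89/3,101/3] z:[94/3,103/3] -> hit [94/3,100/3], descend [22, 42]
          N22 x:[95/3,100/3] y:[89/3,91/3] z:[94/3,33] -> miss, prune
          N42 x:[94/3,32] y:[95/3,101/3] z:[97/3,103/3] -> miss, prune
        N23 x:[98/3,104/3] y:[31,32] z:[36,113/3] -> miss, prune
      N25 x:[71/3,29] y:[31,34] z:[31,113/3] -> miss, prune
    N41 x:[71/3,100/3] y:[22,89/3] z:[33,112/3] -> miss, prune

19 AABB tests over nodes [0, 15, 6, 14, 39, 10, 28, 20, 36, 8, 26, 32, 11, 7, 22, 42, 23, 25, 41]; 1 leaf entered; closest P6.

== RESULT ==
[0, 15, 6, 14, 39, 10, 28, 20, 36, 8, 26, 32, 11, 7, 22, 42, 23, 25, 41]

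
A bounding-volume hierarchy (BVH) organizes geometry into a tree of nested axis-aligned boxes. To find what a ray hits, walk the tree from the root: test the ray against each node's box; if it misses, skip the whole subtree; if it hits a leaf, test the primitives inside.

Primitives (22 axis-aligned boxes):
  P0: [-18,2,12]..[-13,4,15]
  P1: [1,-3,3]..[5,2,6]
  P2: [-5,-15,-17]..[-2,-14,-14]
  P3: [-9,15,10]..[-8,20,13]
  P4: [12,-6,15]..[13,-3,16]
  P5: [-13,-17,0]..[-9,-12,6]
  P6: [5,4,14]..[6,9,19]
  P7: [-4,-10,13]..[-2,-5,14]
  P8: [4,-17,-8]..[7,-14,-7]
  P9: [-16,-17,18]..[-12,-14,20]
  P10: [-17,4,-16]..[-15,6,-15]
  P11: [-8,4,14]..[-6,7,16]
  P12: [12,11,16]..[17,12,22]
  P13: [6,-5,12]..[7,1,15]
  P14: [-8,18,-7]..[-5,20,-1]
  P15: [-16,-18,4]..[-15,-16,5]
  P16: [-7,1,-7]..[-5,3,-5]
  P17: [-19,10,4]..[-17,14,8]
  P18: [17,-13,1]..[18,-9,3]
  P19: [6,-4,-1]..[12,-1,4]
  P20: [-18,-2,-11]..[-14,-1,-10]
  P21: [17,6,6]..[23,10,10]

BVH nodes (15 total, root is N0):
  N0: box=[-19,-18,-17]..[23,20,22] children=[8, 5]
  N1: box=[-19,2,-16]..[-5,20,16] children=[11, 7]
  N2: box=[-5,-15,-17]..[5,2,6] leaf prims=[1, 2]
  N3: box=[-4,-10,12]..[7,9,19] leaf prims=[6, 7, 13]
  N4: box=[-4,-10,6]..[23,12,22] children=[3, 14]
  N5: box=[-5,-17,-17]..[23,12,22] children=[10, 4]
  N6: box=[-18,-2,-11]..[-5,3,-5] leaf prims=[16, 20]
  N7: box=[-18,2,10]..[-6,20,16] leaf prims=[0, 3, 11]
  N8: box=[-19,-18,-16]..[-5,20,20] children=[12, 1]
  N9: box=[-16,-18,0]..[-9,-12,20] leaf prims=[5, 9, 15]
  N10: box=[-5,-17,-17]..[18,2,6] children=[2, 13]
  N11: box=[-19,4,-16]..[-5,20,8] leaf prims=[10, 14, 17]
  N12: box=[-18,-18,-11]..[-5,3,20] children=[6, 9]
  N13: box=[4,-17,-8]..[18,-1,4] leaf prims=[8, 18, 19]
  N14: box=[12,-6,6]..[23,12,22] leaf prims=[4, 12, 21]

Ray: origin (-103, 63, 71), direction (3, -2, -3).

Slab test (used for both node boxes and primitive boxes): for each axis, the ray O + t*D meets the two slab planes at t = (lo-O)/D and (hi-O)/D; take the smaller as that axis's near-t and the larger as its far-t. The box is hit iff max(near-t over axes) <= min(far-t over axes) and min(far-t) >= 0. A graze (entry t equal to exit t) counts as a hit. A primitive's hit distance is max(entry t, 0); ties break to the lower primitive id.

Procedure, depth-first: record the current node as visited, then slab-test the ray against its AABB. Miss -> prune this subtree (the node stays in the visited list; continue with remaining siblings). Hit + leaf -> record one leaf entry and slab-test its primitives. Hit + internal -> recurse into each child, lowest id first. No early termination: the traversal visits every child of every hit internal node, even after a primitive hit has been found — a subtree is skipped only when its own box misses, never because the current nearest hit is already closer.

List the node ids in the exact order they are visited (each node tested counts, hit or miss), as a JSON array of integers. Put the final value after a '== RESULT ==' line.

Trace the traversal:
N0 x:[28,42] y:[43/2,81/2] z:[49/3,88/3] -> hit [28,88/3], descend [5, 8]
  N5 x:[98/3,42] y:[51/2,40] z:[49/3,88/3] -> miss, prune
  N8 x:[28,98/3] y:[43/2,81/2] z:[17,29] -> hit [28,29], descend [1, 12]
    N1 x:[28,98/3] y:[43/2,61/2] z:[55/3,29] -> hit [28,29], descend [7, 11]
      N7 x:[85/3,97/3] y:[43/2,61/2] z:[55/3,61/3] -> miss, prune
      N11 x:[28,98/3] y:[43/2,59/2] z:[21,29] -> hit [28,29] leaf, test {P10@t=86/3, P14(miss), P17(miss)}
    N12 x:[85/3,98/3] y:[30,81/2] z:[17,82/3] -> miss, prune

Visited [0, 5, 8, 1, 7, 11, 12]. Tests: 7 box, 1 leaf. Nearest: P10.

== RESULT ==
[0, 5, 8, 1, 7, 11, 12]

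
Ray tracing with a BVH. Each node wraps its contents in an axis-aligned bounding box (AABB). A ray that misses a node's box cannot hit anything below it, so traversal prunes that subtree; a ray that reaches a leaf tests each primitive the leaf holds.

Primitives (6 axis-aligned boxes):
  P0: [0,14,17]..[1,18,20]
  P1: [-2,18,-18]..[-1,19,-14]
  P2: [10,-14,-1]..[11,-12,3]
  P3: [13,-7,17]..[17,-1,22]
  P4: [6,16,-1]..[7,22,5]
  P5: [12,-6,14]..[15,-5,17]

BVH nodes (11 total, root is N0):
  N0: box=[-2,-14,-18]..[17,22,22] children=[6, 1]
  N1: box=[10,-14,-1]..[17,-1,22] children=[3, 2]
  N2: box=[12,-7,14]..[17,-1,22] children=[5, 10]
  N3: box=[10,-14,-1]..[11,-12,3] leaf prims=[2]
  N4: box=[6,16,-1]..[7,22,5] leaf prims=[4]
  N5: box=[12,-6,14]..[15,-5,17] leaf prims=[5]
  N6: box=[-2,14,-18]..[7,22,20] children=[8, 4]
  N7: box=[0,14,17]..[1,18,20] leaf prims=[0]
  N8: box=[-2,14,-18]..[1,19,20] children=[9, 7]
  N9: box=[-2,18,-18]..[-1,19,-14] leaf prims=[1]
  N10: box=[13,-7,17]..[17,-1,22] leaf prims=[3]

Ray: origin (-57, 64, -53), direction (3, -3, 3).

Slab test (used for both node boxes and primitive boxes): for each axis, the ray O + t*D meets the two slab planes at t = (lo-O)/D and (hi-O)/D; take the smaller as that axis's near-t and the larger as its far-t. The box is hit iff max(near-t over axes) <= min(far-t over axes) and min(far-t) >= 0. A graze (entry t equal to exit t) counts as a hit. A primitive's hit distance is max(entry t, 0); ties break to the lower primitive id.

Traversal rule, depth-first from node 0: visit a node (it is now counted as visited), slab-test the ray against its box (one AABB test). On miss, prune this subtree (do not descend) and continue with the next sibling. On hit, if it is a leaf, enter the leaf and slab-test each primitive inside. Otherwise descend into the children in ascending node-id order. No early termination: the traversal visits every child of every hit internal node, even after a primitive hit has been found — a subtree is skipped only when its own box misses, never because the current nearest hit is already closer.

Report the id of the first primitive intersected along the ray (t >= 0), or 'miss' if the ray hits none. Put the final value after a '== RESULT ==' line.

Trace the traversal:
N0 x:[55/3,74/3] y:[14,26] z:[35/3,25] -> hit [55/3,74/3], descend [1, 6]
  N1 x:[67/3,74/3] y:[65/3,26] z:[52/3,25] -> hit [67/3,74/3], descend [2, 3]
    N2 x:[23,74/3] y:[65/3,71/3] z:[67/3,25] -> hit [23,71/3], descend [5, 10]
      N5 x:[23,24] y:[23,70/3] z:[67/3,70/3] -> hit [23,70/3] leaf, test {P5@t=23}
      N10 x:[70/3,74/3] y:[65/3,71/3] z:[70/3,25] -> hit [70/3,71/3] leaf, test {P3@t=70/3}
    N3 x:[67/3,68/3] y:[76/3,26] z:[52/3,56/3] -> miss, prune
  N6 x:[55/3,64/3] y:[14,50/3] z:[35/3,73/3] -> miss, prune

Summary -> nodes [0, 1, 2, 5, 10, 3, 6]; box-tests=7; leaf-entries=2; first=P5

== RESULT ==
5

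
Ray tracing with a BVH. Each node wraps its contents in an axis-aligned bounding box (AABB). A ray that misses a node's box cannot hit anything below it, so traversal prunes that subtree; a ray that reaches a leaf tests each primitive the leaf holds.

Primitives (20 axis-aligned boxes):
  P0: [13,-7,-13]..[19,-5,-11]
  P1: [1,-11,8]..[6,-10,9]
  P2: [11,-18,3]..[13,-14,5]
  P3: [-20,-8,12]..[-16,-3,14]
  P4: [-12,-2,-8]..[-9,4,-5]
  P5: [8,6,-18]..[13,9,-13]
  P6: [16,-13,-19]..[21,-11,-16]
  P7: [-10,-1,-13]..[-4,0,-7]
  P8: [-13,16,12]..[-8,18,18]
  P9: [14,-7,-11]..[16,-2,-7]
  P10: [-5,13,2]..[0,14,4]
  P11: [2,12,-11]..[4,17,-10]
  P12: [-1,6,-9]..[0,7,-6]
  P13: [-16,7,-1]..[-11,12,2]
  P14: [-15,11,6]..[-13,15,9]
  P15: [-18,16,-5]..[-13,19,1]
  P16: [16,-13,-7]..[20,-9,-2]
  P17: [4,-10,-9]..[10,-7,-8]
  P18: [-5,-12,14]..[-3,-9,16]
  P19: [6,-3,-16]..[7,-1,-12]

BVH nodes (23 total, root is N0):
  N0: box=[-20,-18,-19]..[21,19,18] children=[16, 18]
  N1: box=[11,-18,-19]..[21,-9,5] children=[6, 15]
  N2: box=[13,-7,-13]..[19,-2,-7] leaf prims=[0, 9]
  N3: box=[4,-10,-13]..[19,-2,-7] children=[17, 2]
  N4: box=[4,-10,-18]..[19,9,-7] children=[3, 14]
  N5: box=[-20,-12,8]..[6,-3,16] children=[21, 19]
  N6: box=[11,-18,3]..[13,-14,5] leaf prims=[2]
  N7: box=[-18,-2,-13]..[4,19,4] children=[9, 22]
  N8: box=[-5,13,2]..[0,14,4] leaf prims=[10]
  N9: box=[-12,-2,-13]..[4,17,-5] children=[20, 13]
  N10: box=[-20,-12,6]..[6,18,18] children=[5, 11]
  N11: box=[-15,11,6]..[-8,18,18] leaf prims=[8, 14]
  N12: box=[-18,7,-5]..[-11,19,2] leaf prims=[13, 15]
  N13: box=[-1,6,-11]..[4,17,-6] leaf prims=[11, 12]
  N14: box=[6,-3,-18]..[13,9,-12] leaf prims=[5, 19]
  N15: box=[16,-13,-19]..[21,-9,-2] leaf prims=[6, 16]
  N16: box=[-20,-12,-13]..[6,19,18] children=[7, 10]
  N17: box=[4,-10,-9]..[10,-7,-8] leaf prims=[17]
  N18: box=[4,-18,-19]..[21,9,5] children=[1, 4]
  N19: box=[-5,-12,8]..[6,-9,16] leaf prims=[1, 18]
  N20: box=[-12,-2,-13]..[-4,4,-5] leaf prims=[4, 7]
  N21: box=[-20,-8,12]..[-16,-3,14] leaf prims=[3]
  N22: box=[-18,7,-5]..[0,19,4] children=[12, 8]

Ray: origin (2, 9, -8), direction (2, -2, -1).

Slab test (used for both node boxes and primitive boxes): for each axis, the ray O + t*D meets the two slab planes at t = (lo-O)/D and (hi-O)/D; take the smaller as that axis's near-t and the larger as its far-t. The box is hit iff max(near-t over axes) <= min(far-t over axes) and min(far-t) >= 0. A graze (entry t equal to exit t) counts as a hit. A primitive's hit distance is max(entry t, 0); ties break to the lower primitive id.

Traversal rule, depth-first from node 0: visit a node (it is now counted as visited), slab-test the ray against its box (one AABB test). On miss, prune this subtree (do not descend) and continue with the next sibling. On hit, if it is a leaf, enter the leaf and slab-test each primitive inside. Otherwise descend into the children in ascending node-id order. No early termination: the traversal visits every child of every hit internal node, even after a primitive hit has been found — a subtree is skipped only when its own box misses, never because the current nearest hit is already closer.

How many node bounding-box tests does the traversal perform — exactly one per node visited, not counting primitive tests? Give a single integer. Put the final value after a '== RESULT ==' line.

Traverse from the root:
N0 x:[-11,19/2] y:[-5,27/2] z:[-26,11] -> hit [-5,19/2], descend [16, 18]
  N16 x:[-11,2] y:[-5,21/2] z:[-26,5] -> hit [-5,2], descend [7, 10]
    N7 x:[-10,1] y:[-5,11/2] z:[-12,5] -> hit [-5,1], descend [9, 22]
      N9 x:[-7,1] y:[-4,11/2] z:[-3,5] -> hit [-3,1], descend [13, 20]
        N13 x:[-3/2,1] y:[-4,3/2] z:[-2,3] -> hit [-3/2,1] leaf, test {P11(miss), P12(miss)}
        N20 x:[-7,-3] y:[5/2,11/2] z:[-3,5] -> miss, prune
      N22 x:[-10,-1] y:[-5,1] z:[-12,-3] -> miss, prune
    N10 x:[-11,2] y:[-9/2,21/2] z:[-26,-14] -> miss, prune
  N18 x:[1,19/2] y:[0,27/2] z:[-13,11] -> hit [1,19/2], descend [1, 4]
    N1 x:[9/2,19/2] y:[9,27/2] z:[-13,11] -> hit [9,19/2], descend [6, 15]
      N6 x:[9/2,11/2] y:[23/2,27/2] z:[-13,-11] -> miss, prune
      N15 x:[7,19/2] y:[9,11] z:[-6,11] -> hit [9,19/2] leaf, test {P6(miss), P16(miss)}
    N4 x:[1,17/2] y:[0,19/2] z:[-1,10] -> hit [1,17/2], descend [3, 14]
      N3 x:[1,17/2] y:[11/2,19/2] z:[-1,5] -> miss, prune
      N14 x:[2,11/2] y:[0,6] z:[4,10] -> hit [4,11/2] leaf, test {P5(miss), P19(miss)}

15 AABB tests over nodes [0, 16, 7, 9, 13, 20, 22, 10, 18, 1, 6, 15, 4, 3, 14]; 3 leaves entered; closest miss.

== RESULT ==
15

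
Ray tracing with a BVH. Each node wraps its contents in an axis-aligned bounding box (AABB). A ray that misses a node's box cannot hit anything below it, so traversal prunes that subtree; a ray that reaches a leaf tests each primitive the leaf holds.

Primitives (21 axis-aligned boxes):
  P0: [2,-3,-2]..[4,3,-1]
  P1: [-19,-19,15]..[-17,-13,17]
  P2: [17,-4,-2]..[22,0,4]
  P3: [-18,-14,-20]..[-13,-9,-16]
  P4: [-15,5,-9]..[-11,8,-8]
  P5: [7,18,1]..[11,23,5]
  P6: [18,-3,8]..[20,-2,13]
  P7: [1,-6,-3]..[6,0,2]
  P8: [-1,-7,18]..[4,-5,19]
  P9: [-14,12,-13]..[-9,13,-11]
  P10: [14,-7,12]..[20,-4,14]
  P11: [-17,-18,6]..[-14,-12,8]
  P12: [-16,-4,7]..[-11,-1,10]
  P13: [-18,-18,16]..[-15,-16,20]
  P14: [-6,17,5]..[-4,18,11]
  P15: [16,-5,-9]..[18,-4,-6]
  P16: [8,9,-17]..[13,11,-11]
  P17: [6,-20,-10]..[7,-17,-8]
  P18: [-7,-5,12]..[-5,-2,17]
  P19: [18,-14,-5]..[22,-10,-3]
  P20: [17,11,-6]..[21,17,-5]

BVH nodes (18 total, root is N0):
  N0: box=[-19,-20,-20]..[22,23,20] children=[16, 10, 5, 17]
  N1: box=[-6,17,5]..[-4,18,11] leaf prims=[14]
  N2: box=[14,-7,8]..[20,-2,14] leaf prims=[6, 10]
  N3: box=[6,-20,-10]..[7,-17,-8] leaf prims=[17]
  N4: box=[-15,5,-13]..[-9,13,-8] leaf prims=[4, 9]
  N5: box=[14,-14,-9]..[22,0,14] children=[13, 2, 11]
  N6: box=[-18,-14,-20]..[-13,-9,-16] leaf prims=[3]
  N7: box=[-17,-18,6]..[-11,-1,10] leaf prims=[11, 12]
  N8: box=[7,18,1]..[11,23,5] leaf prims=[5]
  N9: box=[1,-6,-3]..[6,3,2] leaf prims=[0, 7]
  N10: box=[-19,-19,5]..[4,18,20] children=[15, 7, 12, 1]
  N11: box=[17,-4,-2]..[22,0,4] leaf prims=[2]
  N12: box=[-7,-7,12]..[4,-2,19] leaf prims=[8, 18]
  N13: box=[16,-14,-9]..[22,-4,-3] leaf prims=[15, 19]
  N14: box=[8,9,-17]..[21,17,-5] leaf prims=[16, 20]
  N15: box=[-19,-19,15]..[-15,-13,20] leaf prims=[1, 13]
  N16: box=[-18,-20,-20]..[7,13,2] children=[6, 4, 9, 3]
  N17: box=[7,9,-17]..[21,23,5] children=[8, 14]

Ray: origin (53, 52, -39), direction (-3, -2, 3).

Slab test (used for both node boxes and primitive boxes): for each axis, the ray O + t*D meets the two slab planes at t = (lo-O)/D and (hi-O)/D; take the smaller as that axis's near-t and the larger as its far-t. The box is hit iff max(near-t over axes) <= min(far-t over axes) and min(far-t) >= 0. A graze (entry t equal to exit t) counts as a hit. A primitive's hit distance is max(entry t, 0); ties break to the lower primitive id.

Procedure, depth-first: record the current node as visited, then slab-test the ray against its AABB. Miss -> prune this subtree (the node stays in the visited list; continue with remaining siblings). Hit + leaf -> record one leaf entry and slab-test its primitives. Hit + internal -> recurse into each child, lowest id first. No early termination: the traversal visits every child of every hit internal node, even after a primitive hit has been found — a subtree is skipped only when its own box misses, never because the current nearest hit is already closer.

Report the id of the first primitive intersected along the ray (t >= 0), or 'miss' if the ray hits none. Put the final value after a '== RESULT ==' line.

Traverse from the root:
N0 x:[31/3,24] y:[29/2,36] z:[19/3,59/3] -> hit [29/2,59/3], descend [5, 10, 16, 17]
  N5 x:[31/3,13] y:[26,33] z:[10,53/3] -> miss, prune
  N10 x:[49/3,24] y:[17,71/2] z:[44/3,59/3] -> hit [17,59/3], descend [1, 7, 12, 15]
    N1 x:[19,59/3] y:[17,35/2] z:[44/3,50/3] -> miss, prune
    N7 x:[64/3,70/3] y:[53/2,35] z:[15,49/3] -> miss, prune
    N12 x:[49/3,20] y:[27,59/2] z:[17,58/3] -> miss, prune
    N15 x:[68/3,24] y:[65/2,71/2] z:[18,59/3] -> miss, prune
  N16 x:[46/3,71/3] y:[39/2,36] z:[19/3,41/3] -> miss, prune
  N17 x:[32/3,46/3] y:[29/2,43/2] z:[22/3,44/3] -> hit [29/2,44/3], descend [8, 14]
    N8 x:[14,46/3] y:[29/2,17] z:[40/3,44/3] -> hit [29/2,44/3] leaf, test {P5@t=29/2}
    N14 x:[32/3,15] y:[35/2,43/2] z:[22/3,34/3] -> miss, prune

order=[0, 5, 10, 1, 7, 12, 15, 16, 17, 8, 14]  |boxes|=11  |leaves|=1  hit=P5

== RESULT ==
5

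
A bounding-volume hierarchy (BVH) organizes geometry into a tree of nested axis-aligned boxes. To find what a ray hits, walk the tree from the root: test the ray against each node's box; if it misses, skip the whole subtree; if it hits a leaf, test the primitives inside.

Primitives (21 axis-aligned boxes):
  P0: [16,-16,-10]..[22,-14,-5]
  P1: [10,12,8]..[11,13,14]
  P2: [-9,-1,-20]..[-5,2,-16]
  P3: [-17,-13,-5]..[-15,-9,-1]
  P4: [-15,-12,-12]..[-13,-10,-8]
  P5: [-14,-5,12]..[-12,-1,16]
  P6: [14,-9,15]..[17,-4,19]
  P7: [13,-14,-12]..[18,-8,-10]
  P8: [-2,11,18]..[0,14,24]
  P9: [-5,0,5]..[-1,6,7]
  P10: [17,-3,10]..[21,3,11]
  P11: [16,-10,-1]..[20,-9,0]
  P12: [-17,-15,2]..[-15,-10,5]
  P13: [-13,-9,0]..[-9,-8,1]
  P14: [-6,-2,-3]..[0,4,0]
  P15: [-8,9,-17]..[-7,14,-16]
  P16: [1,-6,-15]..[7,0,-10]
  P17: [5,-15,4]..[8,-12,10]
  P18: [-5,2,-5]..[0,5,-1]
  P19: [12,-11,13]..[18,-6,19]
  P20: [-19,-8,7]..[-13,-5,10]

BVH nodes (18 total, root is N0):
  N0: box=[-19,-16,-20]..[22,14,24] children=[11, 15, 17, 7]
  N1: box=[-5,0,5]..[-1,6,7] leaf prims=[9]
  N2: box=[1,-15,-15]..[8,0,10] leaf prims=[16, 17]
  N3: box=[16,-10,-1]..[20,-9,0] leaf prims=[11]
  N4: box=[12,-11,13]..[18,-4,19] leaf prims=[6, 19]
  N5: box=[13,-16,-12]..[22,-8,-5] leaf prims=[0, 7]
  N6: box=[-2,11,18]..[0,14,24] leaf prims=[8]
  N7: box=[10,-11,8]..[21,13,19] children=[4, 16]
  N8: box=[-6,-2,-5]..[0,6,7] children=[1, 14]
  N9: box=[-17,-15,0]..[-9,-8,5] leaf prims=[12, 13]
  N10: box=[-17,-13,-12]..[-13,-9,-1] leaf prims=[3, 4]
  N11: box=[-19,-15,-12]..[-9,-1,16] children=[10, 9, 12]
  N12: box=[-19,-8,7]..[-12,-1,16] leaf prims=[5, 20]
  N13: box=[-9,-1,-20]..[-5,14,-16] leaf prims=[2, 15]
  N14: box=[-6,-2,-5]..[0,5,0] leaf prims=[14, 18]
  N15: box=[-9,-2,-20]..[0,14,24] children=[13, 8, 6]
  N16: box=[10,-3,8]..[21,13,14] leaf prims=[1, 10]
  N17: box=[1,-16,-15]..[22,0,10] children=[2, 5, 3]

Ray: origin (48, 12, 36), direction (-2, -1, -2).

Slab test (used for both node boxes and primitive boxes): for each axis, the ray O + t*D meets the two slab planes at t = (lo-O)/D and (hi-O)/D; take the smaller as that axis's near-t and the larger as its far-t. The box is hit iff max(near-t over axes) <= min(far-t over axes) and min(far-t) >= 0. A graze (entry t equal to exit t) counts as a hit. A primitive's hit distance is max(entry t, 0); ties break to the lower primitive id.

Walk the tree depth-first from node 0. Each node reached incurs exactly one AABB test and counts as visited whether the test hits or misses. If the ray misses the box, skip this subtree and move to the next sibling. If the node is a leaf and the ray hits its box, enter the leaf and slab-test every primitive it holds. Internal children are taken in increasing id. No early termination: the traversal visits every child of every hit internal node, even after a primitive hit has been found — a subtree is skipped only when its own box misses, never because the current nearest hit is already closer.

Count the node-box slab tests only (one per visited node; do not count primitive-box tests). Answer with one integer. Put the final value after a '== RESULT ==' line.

Walk:
N0 x:[13,67/2] y:[-2,28] z:[6,28] -> hit [13,28], descend [7, 11, 15, 17]
  N7 x:[27/2,19] y:[-1,23] z:[17/2,14] -> hit [27/2,14], descend [4, 16]
    N4 x:[15,18] y:[16,23] z:[17/2,23/2] -> miss, prune
    N16 x:[27/2,19] y:[-1,15] z:[11,14] -> hit [27/2,14] leaf, test {P1(miss), P10(miss)}
  N11 x:[57/2,67/2] y:[13,27] z:[10,24] -> miss, prune
  N15 x:[24,57/2] y:[-2,14] z:[6,28] -> miss, prune
  N17 x:[13,47/2] y:[12,28] z:[13,51/2] -> hit [13,47/2], descend [2, 3, 5]
    N2 x:[20,47/2] y:[12,27] z:[13,51/2] -> hit [20,47/2] leaf, test {P16(miss), P17(miss)}
    N3 x:[14,16] y:[21,22] z:[18,37/2] -> miss, prune
    N5 x:[13,35/2] y:[20,28] z:[41/2,24] -> miss, prune

10 AABB tests over nodes [0, 7, 4, 16, 11, 15, 17, 2, 3, 5]; 2 leaves entered; closest miss.

== RESULT ==
10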